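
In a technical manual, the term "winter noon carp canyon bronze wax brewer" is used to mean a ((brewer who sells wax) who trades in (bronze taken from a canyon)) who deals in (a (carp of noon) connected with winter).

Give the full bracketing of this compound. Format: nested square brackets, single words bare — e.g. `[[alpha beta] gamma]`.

Whole compound: head "brewer" (specifically "canyon bronze wax brewer"), modifier "winter noon carp".
"winter noon carp" → head "carp" (specifically "noon carp"), modifier "winter".
"noon carp" → head "carp", modifier "noon".
"canyon bronze wax brewer" → head "brewer" (specifically "wax brewer"), modifier "canyon bronze".
"canyon bronze" → head "bronze", modifier "canyon".
"wax brewer" → head "brewer", modifier "wax".
Assembled: [[winter [noon carp]] [[canyon bronze] [wax brewer]]].

[[winter [noon carp]] [[canyon bronze] [wax brewer]]]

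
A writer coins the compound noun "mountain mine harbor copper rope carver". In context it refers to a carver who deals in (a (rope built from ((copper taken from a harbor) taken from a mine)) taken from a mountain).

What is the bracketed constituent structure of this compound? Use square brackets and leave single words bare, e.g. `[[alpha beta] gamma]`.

[[mountain [[mine [harbor copper]] rope]] carver]

At the top level: head "carver"; modifier "mountain mine harbor copper rope".
"mountain mine harbor copper rope" → head "rope" (specifically "mine harbor copper rope"), modifier "mountain".
"mine harbor copper rope" → head "rope", modifier "mine harbor copper".
"mine harbor copper" → head "copper" (specifically "harbor copper"), modifier "mine".
"harbor copper" → head "copper", modifier "harbor".
So the structure is [[mountain [[mine [harbor copper]] rope]] carver].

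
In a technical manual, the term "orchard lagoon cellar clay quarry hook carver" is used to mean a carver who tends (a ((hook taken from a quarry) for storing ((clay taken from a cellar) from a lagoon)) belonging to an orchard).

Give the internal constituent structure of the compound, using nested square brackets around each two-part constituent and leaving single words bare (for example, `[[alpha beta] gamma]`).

[[orchard [[lagoon [cellar clay]] [quarry hook]]] carver]

Overall it is a kind of carver; the modifier is "orchard lagoon cellar clay quarry hook".
"orchard lagoon cellar clay quarry hook" → head "hook" (specifically "lagoon cellar clay quarry hook"), modifier "orchard".
"lagoon cellar clay quarry hook" → head "hook" (specifically "quarry hook"), modifier "lagoon cellar clay".
"lagoon cellar clay" → head "clay" (specifically "cellar clay"), modifier "lagoon".
"cellar clay" → head "clay", modifier "cellar".
"quarry hook" → head "hook", modifier "quarry".
So the structure is [[orchard [[lagoon [cellar clay]] [quarry hook]]] carver].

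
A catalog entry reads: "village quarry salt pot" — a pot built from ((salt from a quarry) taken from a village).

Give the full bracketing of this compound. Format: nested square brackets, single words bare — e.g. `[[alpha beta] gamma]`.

The outermost head in the paraphrase is "pot", modified by "village quarry salt".
"village quarry salt" → head "salt" (specifically "quarry salt"), modifier "village".
"quarry salt" → head "salt", modifier "quarry".
Putting it together: [[village [quarry salt]] pot].

[[village [quarry salt]] pot]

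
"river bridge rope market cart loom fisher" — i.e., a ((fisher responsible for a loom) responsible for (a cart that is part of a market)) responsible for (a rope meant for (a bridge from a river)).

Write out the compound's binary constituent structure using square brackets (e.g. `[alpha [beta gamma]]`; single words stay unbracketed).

[[[river bridge] rope] [[market cart] [loom fisher]]]

Overall it is a kind of fisher (specifically "market cart loom fisher"); the modifier is "river bridge rope".
Within "river bridge rope", the head is "rope" and the modifier is "river bridge".
Within "river bridge", the head is "bridge" and the modifier is "river".
Within "market cart loom fisher", the head is "fisher" (specifically "loom fisher") and the modifier is "market cart".
Within "market cart", the head is "cart" and the modifier is "market".
Within "loom fisher", the head is "fisher" and the modifier is "loom".
Assembled: [[[river bridge] rope] [[market cart] [loom fisher]]].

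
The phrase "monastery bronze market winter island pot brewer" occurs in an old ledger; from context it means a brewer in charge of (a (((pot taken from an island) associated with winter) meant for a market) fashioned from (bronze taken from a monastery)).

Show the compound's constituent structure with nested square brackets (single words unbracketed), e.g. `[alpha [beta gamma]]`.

[[[monastery bronze] [market [winter [island pot]]]] brewer]

Whole compound: head "brewer", modifier "monastery bronze market winter island pot".
"monastery bronze market winter island pot" → head "pot" (specifically "market winter island pot"), modifier "monastery bronze".
"monastery bronze" → head "bronze", modifier "monastery".
"market winter island pot" → head "pot" (specifically "winter island pot"), modifier "market".
"winter island pot" → head "pot" (specifically "island pot"), modifier "winter".
"island pot" → head "pot", modifier "island".
Putting it together: [[[monastery bronze] [market [winter [island pot]]]] brewer].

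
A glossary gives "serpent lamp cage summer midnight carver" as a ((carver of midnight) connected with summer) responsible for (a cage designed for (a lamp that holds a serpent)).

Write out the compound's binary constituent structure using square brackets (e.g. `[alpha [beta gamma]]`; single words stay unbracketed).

[[[serpent lamp] cage] [summer [midnight carver]]]

At the top level: head "carver" (specifically "summer midnight carver"); modifier "serpent lamp cage".
"serpent lamp cage" → head "cage", modifier "serpent lamp".
"serpent lamp" → head "lamp", modifier "serpent".
"summer midnight carver" → head "carver" (specifically "midnight carver"), modifier "summer".
"midnight carver" → head "carver", modifier "midnight".
So the structure is [[[serpent lamp] cage] [summer [midnight carver]]].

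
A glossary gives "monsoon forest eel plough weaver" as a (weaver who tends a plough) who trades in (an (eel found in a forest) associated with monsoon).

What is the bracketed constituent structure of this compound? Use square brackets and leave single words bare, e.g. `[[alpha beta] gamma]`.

[[monsoon [forest eel]] [plough weaver]]

Overall it is a kind of weaver (specifically "plough weaver"); the modifier is "monsoon forest eel".
"monsoon forest eel" → head "eel" (specifically "forest eel"), modifier "monsoon".
"forest eel" → head "eel", modifier "forest".
"plough weaver" → head "weaver", modifier "plough".
So the structure is [[monsoon [forest eel]] [plough weaver]].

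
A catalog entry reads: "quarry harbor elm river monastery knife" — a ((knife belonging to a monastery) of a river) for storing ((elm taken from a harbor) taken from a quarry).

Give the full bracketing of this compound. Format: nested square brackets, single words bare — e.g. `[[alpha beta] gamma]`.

At the top level: head "knife" (specifically "river monastery knife"); modifier "quarry harbor elm".
"quarry harbor elm" → head "elm" (specifically "harbor elm"), modifier "quarry".
"harbor elm" → head "elm", modifier "harbor".
"river monastery knife" → head "knife" (specifically "monastery knife"), modifier "river".
"monastery knife" → head "knife", modifier "monastery".
Putting it together: [[quarry [harbor elm]] [river [monastery knife]]].

[[quarry [harbor elm]] [river [monastery knife]]]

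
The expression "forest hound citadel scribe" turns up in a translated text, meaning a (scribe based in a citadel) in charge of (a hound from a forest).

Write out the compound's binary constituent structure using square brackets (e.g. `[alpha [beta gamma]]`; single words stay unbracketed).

At the top level: head "scribe" (specifically "citadel scribe"); modifier "forest hound".
Inside "forest hound": head "hound", modifier "forest".
Inside "citadel scribe": head "scribe", modifier "citadel".
Putting it together: [[forest hound] [citadel scribe]].

[[forest hound] [citadel scribe]]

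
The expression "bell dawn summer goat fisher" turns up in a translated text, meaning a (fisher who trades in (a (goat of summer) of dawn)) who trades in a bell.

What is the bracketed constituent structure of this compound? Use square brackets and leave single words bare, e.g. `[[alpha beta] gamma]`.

[bell [[dawn [summer goat]] fisher]]

Whole compound: head "fisher" (specifically "dawn summer goat fisher"), modifier "bell".
Within "dawn summer goat fisher", the head is "fisher" and the modifier is "dawn summer goat".
Within "dawn summer goat", the head is "goat" (specifically "summer goat") and the modifier is "dawn".
Within "summer goat", the head is "goat" and the modifier is "summer".
Assembled: [bell [[dawn [summer goat]] fisher]].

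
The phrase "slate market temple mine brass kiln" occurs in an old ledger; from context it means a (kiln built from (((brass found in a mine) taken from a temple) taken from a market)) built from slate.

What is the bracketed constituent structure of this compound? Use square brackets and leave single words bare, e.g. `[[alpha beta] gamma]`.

[slate [[market [temple [mine brass]]] kiln]]

Whole compound: head "kiln" (specifically "market temple mine brass kiln"), modifier "slate".
Inside "market temple mine brass kiln": head "kiln", modifier "market temple mine brass".
Inside "market temple mine brass": head "brass" (specifically "temple mine brass"), modifier "market".
Inside "temple mine brass": head "brass" (specifically "mine brass"), modifier "temple".
Inside "mine brass": head "brass", modifier "mine".
So the structure is [slate [[market [temple [mine brass]]] kiln]].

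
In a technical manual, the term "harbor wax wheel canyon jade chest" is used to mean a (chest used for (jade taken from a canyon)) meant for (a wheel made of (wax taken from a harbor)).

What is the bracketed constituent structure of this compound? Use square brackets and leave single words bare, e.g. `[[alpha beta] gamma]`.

Whole compound: head "chest" (specifically "canyon jade chest"), modifier "harbor wax wheel".
"harbor wax wheel" → head "wheel", modifier "harbor wax".
"harbor wax" → head "wax", modifier "harbor".
"canyon jade chest" → head "chest", modifier "canyon jade".
"canyon jade" → head "jade", modifier "canyon".
Putting it together: [[[harbor wax] wheel] [[canyon jade] chest]].

[[[harbor wax] wheel] [[canyon jade] chest]]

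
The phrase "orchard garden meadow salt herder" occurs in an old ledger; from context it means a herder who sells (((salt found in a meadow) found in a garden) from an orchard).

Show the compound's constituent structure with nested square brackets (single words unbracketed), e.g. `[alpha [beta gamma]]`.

Whole compound: head "herder", modifier "orchard garden meadow salt".
"orchard garden meadow salt" → head "salt" (specifically "garden meadow salt"), modifier "orchard".
"garden meadow salt" → head "salt" (specifically "meadow salt"), modifier "garden".
"meadow salt" → head "salt", modifier "meadow".
Assembled: [[orchard [garden [meadow salt]]] herder].

[[orchard [garden [meadow salt]]] herder]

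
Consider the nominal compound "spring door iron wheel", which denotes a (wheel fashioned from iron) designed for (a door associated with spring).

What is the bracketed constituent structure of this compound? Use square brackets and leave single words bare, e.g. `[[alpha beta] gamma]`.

Whole compound: head "wheel" (specifically "iron wheel"), modifier "spring door".
"spring door" → head "door", modifier "spring".
"iron wheel" → head "wheel", modifier "iron".
Assembled: [[spring door] [iron wheel]].

[[spring door] [iron wheel]]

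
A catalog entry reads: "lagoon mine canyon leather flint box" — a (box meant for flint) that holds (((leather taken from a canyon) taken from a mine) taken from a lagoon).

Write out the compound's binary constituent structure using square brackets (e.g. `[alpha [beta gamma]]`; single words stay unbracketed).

Overall it is a kind of box (specifically "flint box"); the modifier is "lagoon mine canyon leather".
Within "lagoon mine canyon leather", the head is "leather" (specifically "mine canyon leather") and the modifier is "lagoon".
Within "mine canyon leather", the head is "leather" (specifically "canyon leather") and the modifier is "mine".
Within "canyon leather", the head is "leather" and the modifier is "canyon".
Within "flint box", the head is "box" and the modifier is "flint".
Assembled: [[lagoon [mine [canyon leather]]] [flint box]].

[[lagoon [mine [canyon leather]]] [flint box]]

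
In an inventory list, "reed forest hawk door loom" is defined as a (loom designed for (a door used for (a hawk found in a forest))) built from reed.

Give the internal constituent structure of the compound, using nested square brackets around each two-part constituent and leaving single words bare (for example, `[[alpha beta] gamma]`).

[reed [[[forest hawk] door] loom]]

Overall it is a kind of loom (specifically "forest hawk door loom"); the modifier is "reed".
"forest hawk door loom" → head "loom", modifier "forest hawk door".
"forest hawk door" → head "door", modifier "forest hawk".
"forest hawk" → head "hawk", modifier "forest".
Putting it together: [reed [[[forest hawk] door] loom]].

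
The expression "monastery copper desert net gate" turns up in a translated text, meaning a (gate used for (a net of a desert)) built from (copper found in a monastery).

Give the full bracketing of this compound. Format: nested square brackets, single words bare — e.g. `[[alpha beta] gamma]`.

Whole compound: head "gate" (specifically "desert net gate"), modifier "monastery copper".
Inside "monastery copper": head "copper", modifier "monastery".
Inside "desert net gate": head "gate", modifier "desert net".
Inside "desert net": head "net", modifier "desert".
Assembled: [[monastery copper] [[desert net] gate]].

[[monastery copper] [[desert net] gate]]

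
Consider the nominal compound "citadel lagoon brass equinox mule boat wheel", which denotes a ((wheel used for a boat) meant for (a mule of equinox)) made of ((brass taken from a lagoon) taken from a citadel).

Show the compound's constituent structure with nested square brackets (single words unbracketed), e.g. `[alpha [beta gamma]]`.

Whole compound: head "wheel" (specifically "equinox mule boat wheel"), modifier "citadel lagoon brass".
Within "citadel lagoon brass", the head is "brass" (specifically "lagoon brass") and the modifier is "citadel".
Within "lagoon brass", the head is "brass" and the modifier is "lagoon".
Within "equinox mule boat wheel", the head is "wheel" (specifically "boat wheel") and the modifier is "equinox mule".
Within "equinox mule", the head is "mule" and the modifier is "equinox".
Within "boat wheel", the head is "wheel" and the modifier is "boat".
Putting it together: [[citadel [lagoon brass]] [[equinox mule] [boat wheel]]].

[[citadel [lagoon brass]] [[equinox mule] [boat wheel]]]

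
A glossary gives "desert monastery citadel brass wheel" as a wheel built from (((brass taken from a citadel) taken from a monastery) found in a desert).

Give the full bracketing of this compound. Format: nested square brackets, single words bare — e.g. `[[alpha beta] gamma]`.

Overall it is a kind of wheel; the modifier is "desert monastery citadel brass".
Inside "desert monastery citadel brass": head "brass" (specifically "monastery citadel brass"), modifier "desert".
Inside "monastery citadel brass": head "brass" (specifically "citadel brass"), modifier "monastery".
Inside "citadel brass": head "brass", modifier "citadel".
Putting it together: [[desert [monastery [citadel brass]]] wheel].

[[desert [monastery [citadel brass]]] wheel]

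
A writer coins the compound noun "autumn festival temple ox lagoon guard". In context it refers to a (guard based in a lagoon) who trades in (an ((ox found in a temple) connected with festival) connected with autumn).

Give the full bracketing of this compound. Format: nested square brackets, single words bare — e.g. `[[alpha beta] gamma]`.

Whole compound: head "guard" (specifically "lagoon guard"), modifier "autumn festival temple ox".
Within "autumn festival temple ox", the head is "ox" (specifically "festival temple ox") and the modifier is "autumn".
Within "festival temple ox", the head is "ox" (specifically "temple ox") and the modifier is "festival".
Within "temple ox", the head is "ox" and the modifier is "temple".
Within "lagoon guard", the head is "guard" and the modifier is "lagoon".
Assembled: [[autumn [festival [temple ox]]] [lagoon guard]].

[[autumn [festival [temple ox]]] [lagoon guard]]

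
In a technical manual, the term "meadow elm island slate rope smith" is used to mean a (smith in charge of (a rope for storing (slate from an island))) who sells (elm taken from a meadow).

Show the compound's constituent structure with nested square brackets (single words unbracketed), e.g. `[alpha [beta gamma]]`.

[[meadow elm] [[[island slate] rope] smith]]

At the top level: head "smith" (specifically "island slate rope smith"); modifier "meadow elm".
Inside "meadow elm": head "elm", modifier "meadow".
Inside "island slate rope smith": head "smith", modifier "island slate rope".
Inside "island slate rope": head "rope", modifier "island slate".
Inside "island slate": head "slate", modifier "island".
Putting it together: [[meadow elm] [[[island slate] rope] smith]].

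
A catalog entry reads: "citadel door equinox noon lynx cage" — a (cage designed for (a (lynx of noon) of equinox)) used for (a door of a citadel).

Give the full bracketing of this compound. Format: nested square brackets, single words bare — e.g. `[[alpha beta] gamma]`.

Overall it is a kind of cage (specifically "equinox noon lynx cage"); the modifier is "citadel door".
"citadel door" → head "door", modifier "citadel".
"equinox noon lynx cage" → head "cage", modifier "equinox noon lynx".
"equinox noon lynx" → head "lynx" (specifically "noon lynx"), modifier "equinox".
"noon lynx" → head "lynx", modifier "noon".
Putting it together: [[citadel door] [[equinox [noon lynx]] cage]].

[[citadel door] [[equinox [noon lynx]] cage]]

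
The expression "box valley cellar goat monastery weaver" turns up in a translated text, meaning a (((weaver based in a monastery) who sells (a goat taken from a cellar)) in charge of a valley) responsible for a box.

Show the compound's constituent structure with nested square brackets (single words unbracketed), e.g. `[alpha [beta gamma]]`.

Whole compound: head "weaver" (specifically "valley cellar goat monastery weaver"), modifier "box".
Within "valley cellar goat monastery weaver", the head is "weaver" (specifically "cellar goat monastery weaver") and the modifier is "valley".
Within "cellar goat monastery weaver", the head is "weaver" (specifically "monastery weaver") and the modifier is "cellar goat".
Within "cellar goat", the head is "goat" and the modifier is "cellar".
Within "monastery weaver", the head is "weaver" and the modifier is "monastery".
So the structure is [box [valley [[cellar goat] [monastery weaver]]]].

[box [valley [[cellar goat] [monastery weaver]]]]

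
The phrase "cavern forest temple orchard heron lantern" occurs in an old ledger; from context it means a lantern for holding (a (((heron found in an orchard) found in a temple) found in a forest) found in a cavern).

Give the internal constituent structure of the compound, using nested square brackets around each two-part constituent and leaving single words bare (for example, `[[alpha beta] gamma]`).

[[cavern [forest [temple [orchard heron]]]] lantern]

The outermost head in the paraphrase is "lantern", modified by "cavern forest temple orchard heron".
"cavern forest temple orchard heron" → head "heron" (specifically "forest temple orchard heron"), modifier "cavern".
"forest temple orchard heron" → head "heron" (specifically "temple orchard heron"), modifier "forest".
"temple orchard heron" → head "heron" (specifically "orchard heron"), modifier "temple".
"orchard heron" → head "heron", modifier "orchard".
So the structure is [[cavern [forest [temple [orchard heron]]]] lantern].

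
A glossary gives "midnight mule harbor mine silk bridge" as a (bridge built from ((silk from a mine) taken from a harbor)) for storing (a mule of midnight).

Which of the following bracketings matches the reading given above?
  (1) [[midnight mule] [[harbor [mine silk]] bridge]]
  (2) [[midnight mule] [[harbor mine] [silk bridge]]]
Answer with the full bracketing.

The paraphrase's head is the "bridge" part ("harbor mine silk bridge"); its modifier is "midnight mule".
That top-level split, carried through the inner groups, gives [[midnight mule] [[harbor [mine silk]] bridge]].

[[midnight mule] [[harbor [mine silk]] bridge]]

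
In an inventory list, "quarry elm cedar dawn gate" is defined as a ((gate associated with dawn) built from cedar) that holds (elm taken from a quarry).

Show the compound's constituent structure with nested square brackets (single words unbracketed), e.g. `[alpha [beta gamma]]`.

Overall it is a kind of gate (specifically "cedar dawn gate"); the modifier is "quarry elm".
Within "quarry elm", the head is "elm" and the modifier is "quarry".
Within "cedar dawn gate", the head is "gate" (specifically "dawn gate") and the modifier is "cedar".
Within "dawn gate", the head is "gate" and the modifier is "dawn".
So the structure is [[quarry elm] [cedar [dawn gate]]].

[[quarry elm] [cedar [dawn gate]]]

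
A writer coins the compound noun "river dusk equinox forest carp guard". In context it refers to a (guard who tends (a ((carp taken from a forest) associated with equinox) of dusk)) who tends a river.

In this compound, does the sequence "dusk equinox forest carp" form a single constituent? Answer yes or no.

The paraphrase groups the words so that "dusk equinox forest carp" is one unit: it corresponds to a single parenthesized sub-phrase.
The full structure is [river [[dusk [equinox [forest carp]]] guard]], in which [dusk equinox forest carp] is a constituent.

yes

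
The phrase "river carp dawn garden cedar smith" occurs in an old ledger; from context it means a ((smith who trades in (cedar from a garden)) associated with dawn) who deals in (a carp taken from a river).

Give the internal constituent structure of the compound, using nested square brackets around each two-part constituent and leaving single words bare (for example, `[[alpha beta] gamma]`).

[[river carp] [dawn [[garden cedar] smith]]]

The outermost head in the paraphrase is "smith" (specifically "dawn garden cedar smith"), modified by "river carp".
Within "river carp", the head is "carp" and the modifier is "river".
Within "dawn garden cedar smith", the head is "smith" (specifically "garden cedar smith") and the modifier is "dawn".
Within "garden cedar smith", the head is "smith" and the modifier is "garden cedar".
Within "garden cedar", the head is "cedar" and the modifier is "garden".
So the structure is [[river carp] [dawn [[garden cedar] smith]]].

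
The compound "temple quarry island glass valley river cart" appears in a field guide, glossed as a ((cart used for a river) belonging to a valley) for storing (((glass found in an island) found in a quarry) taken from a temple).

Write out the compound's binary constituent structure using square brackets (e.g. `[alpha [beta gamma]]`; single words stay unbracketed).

[[temple [quarry [island glass]]] [valley [river cart]]]

The outermost head in the paraphrase is "cart" (specifically "valley river cart"), modified by "temple quarry island glass".
"temple quarry island glass" → head "glass" (specifically "quarry island glass"), modifier "temple".
"quarry island glass" → head "glass" (specifically "island glass"), modifier "quarry".
"island glass" → head "glass", modifier "island".
"valley river cart" → head "cart" (specifically "river cart"), modifier "valley".
"river cart" → head "cart", modifier "river".
Putting it together: [[temple [quarry [island glass]]] [valley [river cart]]].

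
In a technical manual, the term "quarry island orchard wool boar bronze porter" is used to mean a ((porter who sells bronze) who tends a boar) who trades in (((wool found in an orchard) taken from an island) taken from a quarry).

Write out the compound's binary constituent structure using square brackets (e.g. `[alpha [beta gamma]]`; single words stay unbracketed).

[[quarry [island [orchard wool]]] [boar [bronze porter]]]

Overall it is a kind of porter (specifically "boar bronze porter"); the modifier is "quarry island orchard wool".
Within "quarry island orchard wool", the head is "wool" (specifically "island orchard wool") and the modifier is "quarry".
Within "island orchard wool", the head is "wool" (specifically "orchard wool") and the modifier is "island".
Within "orchard wool", the head is "wool" and the modifier is "orchard".
Within "boar bronze porter", the head is "porter" (specifically "bronze porter") and the modifier is "boar".
Within "bronze porter", the head is "porter" and the modifier is "bronze".
Putting it together: [[quarry [island [orchard wool]]] [boar [bronze porter]]].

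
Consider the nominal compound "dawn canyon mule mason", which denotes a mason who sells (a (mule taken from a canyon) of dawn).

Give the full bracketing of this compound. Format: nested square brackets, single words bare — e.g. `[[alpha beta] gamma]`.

[[dawn [canyon mule]] mason]

Whole compound: head "mason", modifier "dawn canyon mule".
"dawn canyon mule" → head "mule" (specifically "canyon mule"), modifier "dawn".
"canyon mule" → head "mule", modifier "canyon".
Assembled: [[dawn [canyon mule]] mason].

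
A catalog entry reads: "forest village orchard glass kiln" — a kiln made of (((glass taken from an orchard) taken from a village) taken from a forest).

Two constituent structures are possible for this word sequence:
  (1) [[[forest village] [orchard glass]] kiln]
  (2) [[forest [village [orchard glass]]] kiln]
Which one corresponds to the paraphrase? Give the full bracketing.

The paraphrase's head is the "kiln" part ("kiln"); its modifier is "forest village orchard glass".
That top-level split, carried through the inner groups, gives [[forest [village [orchard glass]]] kiln].

[[forest [village [orchard glass]]] kiln]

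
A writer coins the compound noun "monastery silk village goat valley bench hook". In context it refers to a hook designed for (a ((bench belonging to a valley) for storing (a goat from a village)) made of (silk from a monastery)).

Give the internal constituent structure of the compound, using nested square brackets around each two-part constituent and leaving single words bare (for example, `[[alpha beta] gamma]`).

The outermost head in the paraphrase is "hook", modified by "monastery silk village goat valley bench".
"monastery silk village goat valley bench" → head "bench" (specifically "village goat valley bench"), modifier "monastery silk".
"monastery silk" → head "silk", modifier "monastery".
"village goat valley bench" → head "bench" (specifically "valley bench"), modifier "village goat".
"village goat" → head "goat", modifier "village".
"valley bench" → head "bench", modifier "valley".
So the structure is [[[monastery silk] [[village goat] [valley bench]]] hook].

[[[monastery silk] [[village goat] [valley bench]]] hook]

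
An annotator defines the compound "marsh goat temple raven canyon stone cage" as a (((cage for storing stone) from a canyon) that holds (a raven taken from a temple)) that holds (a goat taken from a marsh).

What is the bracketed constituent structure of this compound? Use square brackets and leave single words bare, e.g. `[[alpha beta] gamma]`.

[[marsh goat] [[temple raven] [canyon [stone cage]]]]

The outermost head in the paraphrase is "cage" (specifically "temple raven canyon stone cage"), modified by "marsh goat".
"marsh goat" → head "goat", modifier "marsh".
"temple raven canyon stone cage" → head "cage" (specifically "canyon stone cage"), modifier "temple raven".
"temple raven" → head "raven", modifier "temple".
"canyon stone cage" → head "cage" (specifically "stone cage"), modifier "canyon".
"stone cage" → head "cage", modifier "stone".
Assembled: [[marsh goat] [[temple raven] [canyon [stone cage]]]].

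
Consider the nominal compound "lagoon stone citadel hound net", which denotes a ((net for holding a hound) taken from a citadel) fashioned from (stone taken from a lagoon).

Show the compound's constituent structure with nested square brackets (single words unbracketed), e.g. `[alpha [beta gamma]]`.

[[lagoon stone] [citadel [hound net]]]

Whole compound: head "net" (specifically "citadel hound net"), modifier "lagoon stone".
Within "lagoon stone", the head is "stone" and the modifier is "lagoon".
Within "citadel hound net", the head is "net" (specifically "hound net") and the modifier is "citadel".
Within "hound net", the head is "net" and the modifier is "hound".
Putting it together: [[lagoon stone] [citadel [hound net]]].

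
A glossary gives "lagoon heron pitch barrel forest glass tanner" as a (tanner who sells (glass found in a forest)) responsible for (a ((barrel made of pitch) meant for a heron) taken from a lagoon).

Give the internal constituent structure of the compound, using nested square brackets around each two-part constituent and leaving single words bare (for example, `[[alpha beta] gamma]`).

The outermost head in the paraphrase is "tanner" (specifically "forest glass tanner"), modified by "lagoon heron pitch barrel".
Inside "lagoon heron pitch barrel": head "barrel" (specifically "heron pitch barrel"), modifier "lagoon".
Inside "heron pitch barrel": head "barrel" (specifically "pitch barrel"), modifier "heron".
Inside "pitch barrel": head "barrel", modifier "pitch".
Inside "forest glass tanner": head "tanner", modifier "forest glass".
Inside "forest glass": head "glass", modifier "forest".
Putting it together: [[lagoon [heron [pitch barrel]]] [[forest glass] tanner]].

[[lagoon [heron [pitch barrel]]] [[forest glass] tanner]]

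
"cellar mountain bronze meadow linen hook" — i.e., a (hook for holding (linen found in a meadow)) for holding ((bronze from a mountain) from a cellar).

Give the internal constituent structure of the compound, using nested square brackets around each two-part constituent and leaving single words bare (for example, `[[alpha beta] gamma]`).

At the top level: head "hook" (specifically "meadow linen hook"); modifier "cellar mountain bronze".
"cellar mountain bronze" → head "bronze" (specifically "mountain bronze"), modifier "cellar".
"mountain bronze" → head "bronze", modifier "mountain".
"meadow linen hook" → head "hook", modifier "meadow linen".
"meadow linen" → head "linen", modifier "meadow".
Assembled: [[cellar [mountain bronze]] [[meadow linen] hook]].

[[cellar [mountain bronze]] [[meadow linen] hook]]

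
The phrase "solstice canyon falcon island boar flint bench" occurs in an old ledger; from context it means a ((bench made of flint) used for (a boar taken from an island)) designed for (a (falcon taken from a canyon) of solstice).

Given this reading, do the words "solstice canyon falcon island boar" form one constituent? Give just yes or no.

no

The top-level split is [solstice canyon falcon] [island boar flint bench]; the full structure is [[solstice [canyon falcon]] [[island boar] [flint bench]]].
"solstice canyon falcon island boar" straddles a constituent boundary, so it is not a single unit.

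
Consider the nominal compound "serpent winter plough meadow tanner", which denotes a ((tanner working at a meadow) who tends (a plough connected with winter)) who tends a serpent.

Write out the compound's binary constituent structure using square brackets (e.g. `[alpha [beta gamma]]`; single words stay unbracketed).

The outermost head in the paraphrase is "tanner" (specifically "winter plough meadow tanner"), modified by "serpent".
Within "winter plough meadow tanner", the head is "tanner" (specifically "meadow tanner") and the modifier is "winter plough".
Within "winter plough", the head is "plough" and the modifier is "winter".
Within "meadow tanner", the head is "tanner" and the modifier is "meadow".
Putting it together: [serpent [[winter plough] [meadow tanner]]].

[serpent [[winter plough] [meadow tanner]]]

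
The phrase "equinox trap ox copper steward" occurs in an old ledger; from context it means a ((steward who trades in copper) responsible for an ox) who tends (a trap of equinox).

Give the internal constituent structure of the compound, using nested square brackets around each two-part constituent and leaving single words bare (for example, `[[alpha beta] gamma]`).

Whole compound: head "steward" (specifically "ox copper steward"), modifier "equinox trap".
Inside "equinox trap": head "trap", modifier "equinox".
Inside "ox copper steward": head "steward" (specifically "copper steward"), modifier "ox".
Inside "copper steward": head "steward", modifier "copper".
Putting it together: [[equinox trap] [ox [copper steward]]].

[[equinox trap] [ox [copper steward]]]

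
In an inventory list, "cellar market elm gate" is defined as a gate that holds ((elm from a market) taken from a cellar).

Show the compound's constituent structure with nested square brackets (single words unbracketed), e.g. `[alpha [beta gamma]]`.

At the top level: head "gate"; modifier "cellar market elm".
"cellar market elm" → head "elm" (specifically "market elm"), modifier "cellar".
"market elm" → head "elm", modifier "market".
Assembled: [[cellar [market elm]] gate].

[[cellar [market elm]] gate]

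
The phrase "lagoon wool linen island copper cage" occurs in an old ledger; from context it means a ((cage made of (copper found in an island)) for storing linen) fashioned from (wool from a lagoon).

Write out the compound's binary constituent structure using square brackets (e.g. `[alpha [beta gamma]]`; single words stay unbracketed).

[[lagoon wool] [linen [[island copper] cage]]]

Whole compound: head "cage" (specifically "linen island copper cage"), modifier "lagoon wool".
"lagoon wool" → head "wool", modifier "lagoon".
"linen island copper cage" → head "cage" (specifically "island copper cage"), modifier "linen".
"island copper cage" → head "cage", modifier "island copper".
"island copper" → head "copper", modifier "island".
Putting it together: [[lagoon wool] [linen [[island copper] cage]]].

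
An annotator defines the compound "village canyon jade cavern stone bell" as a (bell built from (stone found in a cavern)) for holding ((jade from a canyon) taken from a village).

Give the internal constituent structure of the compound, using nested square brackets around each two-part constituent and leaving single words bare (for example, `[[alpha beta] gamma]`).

The outermost head in the paraphrase is "bell" (specifically "cavern stone bell"), modified by "village canyon jade".
"village canyon jade" → head "jade" (specifically "canyon jade"), modifier "village".
"canyon jade" → head "jade", modifier "canyon".
"cavern stone bell" → head "bell", modifier "cavern stone".
"cavern stone" → head "stone", modifier "cavern".
Assembled: [[village [canyon jade]] [[cavern stone] bell]].

[[village [canyon jade]] [[cavern stone] bell]]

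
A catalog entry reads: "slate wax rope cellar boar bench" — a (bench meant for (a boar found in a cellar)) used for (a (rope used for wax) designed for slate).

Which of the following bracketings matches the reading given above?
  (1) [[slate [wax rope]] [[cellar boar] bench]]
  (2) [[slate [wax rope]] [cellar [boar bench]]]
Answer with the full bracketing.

The paraphrase's head is the "bench" part ("cellar boar bench"); its modifier is "slate wax rope".
That top-level split, carried through the inner groups, gives [[slate [wax rope]] [[cellar boar] bench]].

[[slate [wax rope]] [[cellar boar] bench]]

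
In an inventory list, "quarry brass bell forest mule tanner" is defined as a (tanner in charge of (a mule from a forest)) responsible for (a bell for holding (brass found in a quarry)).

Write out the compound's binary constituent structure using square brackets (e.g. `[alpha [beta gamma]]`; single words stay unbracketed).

[[[quarry brass] bell] [[forest mule] tanner]]

The outermost head in the paraphrase is "tanner" (specifically "forest mule tanner"), modified by "quarry brass bell".
"quarry brass bell" → head "bell", modifier "quarry brass".
"quarry brass" → head "brass", modifier "quarry".
"forest mule tanner" → head "tanner", modifier "forest mule".
"forest mule" → head "mule", modifier "forest".
So the structure is [[[quarry brass] bell] [[forest mule] tanner]].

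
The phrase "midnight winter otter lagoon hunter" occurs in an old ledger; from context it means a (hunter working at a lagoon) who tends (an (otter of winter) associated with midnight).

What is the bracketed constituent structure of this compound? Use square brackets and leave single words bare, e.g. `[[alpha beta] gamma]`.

At the top level: head "hunter" (specifically "lagoon hunter"); modifier "midnight winter otter".
"midnight winter otter" → head "otter" (specifically "winter otter"), modifier "midnight".
"winter otter" → head "otter", modifier "winter".
"lagoon hunter" → head "hunter", modifier "lagoon".
So the structure is [[midnight [winter otter]] [lagoon hunter]].

[[midnight [winter otter]] [lagoon hunter]]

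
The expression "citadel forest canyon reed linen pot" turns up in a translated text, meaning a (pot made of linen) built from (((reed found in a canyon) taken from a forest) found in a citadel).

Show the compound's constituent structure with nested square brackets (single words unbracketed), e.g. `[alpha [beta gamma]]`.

Overall it is a kind of pot (specifically "linen pot"); the modifier is "citadel forest canyon reed".
Inside "citadel forest canyon reed": head "reed" (specifically "forest canyon reed"), modifier "citadel".
Inside "forest canyon reed": head "reed" (specifically "canyon reed"), modifier "forest".
Inside "canyon reed": head "reed", modifier "canyon".
Inside "linen pot": head "pot", modifier "linen".
Assembled: [[citadel [forest [canyon reed]]] [linen pot]].

[[citadel [forest [canyon reed]]] [linen pot]]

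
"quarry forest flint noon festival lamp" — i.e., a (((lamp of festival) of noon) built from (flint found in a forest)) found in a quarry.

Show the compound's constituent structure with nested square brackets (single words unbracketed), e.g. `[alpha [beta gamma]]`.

Whole compound: head "lamp" (specifically "forest flint noon festival lamp"), modifier "quarry".
"forest flint noon festival lamp" → head "lamp" (specifically "noon festival lamp"), modifier "forest flint".
"forest flint" → head "flint", modifier "forest".
"noon festival lamp" → head "lamp" (specifically "festival lamp"), modifier "noon".
"festival lamp" → head "lamp", modifier "festival".
So the structure is [quarry [[forest flint] [noon [festival lamp]]]].

[quarry [[forest flint] [noon [festival lamp]]]]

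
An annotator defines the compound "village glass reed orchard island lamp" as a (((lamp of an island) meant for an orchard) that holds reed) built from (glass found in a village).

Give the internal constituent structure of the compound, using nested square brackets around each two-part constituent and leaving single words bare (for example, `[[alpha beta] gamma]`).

[[village glass] [reed [orchard [island lamp]]]]

At the top level: head "lamp" (specifically "reed orchard island lamp"); modifier "village glass".
Inside "village glass": head "glass", modifier "village".
Inside "reed orchard island lamp": head "lamp" (specifically "orchard island lamp"), modifier "reed".
Inside "orchard island lamp": head "lamp" (specifically "island lamp"), modifier "orchard".
Inside "island lamp": head "lamp", modifier "island".
So the structure is [[village glass] [reed [orchard [island lamp]]]].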